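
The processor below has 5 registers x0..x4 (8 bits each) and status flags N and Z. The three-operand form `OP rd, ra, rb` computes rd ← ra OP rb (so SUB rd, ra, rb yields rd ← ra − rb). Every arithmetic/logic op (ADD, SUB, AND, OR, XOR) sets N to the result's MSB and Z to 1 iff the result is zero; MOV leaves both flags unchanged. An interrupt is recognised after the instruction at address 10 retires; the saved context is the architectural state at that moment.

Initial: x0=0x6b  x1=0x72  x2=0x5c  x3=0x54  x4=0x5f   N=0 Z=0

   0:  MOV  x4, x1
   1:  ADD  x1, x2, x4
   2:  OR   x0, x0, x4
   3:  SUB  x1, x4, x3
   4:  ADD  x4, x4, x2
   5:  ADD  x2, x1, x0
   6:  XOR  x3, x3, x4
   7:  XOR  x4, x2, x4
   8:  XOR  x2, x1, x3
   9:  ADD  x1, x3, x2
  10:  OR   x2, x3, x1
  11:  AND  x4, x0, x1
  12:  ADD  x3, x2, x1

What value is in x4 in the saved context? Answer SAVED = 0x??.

after  0: x0=0x6b x1=0x72 x2=0x5c x3=0x54 x4=0x72  N=0 Z=0
after  1: x0=0x6b x1=0xce x2=0x5c x3=0x54 x4=0x72  N=1 Z=0
after  2: x0=0x7b x1=0xce x2=0x5c x3=0x54 x4=0x72  N=0 Z=0
after  3: x0=0x7b x1=0x1e x2=0x5c x3=0x54 x4=0x72  N=0 Z=0
after  4: x0=0x7b x1=0x1e x2=0x5c x3=0x54 x4=0xce  N=1 Z=0
after  5: x0=0x7b x1=0x1e x2=0x99 x3=0x54 x4=0xce  N=1 Z=0
after  6: x0=0x7b x1=0x1e x2=0x99 x3=0x9a x4=0xce  N=1 Z=0
after  7: x0=0x7b x1=0x1e x2=0x99 x3=0x9a x4=0x57  N=0 Z=0
after  8: x0=0x7b x1=0x1e x2=0x84 x3=0x9a x4=0x57  N=1 Z=0
after  9: x0=0x7b x1=0x1e x2=0x84 x3=0x9a x4=0x57  N=0 Z=0
after 10: x0=0x7b x1=0x1e x2=0x9e x3=0x9a x4=0x57  N=1 Z=0
-- IRQ taken; context saved, return-PC = 11 --

SAVED = 0x57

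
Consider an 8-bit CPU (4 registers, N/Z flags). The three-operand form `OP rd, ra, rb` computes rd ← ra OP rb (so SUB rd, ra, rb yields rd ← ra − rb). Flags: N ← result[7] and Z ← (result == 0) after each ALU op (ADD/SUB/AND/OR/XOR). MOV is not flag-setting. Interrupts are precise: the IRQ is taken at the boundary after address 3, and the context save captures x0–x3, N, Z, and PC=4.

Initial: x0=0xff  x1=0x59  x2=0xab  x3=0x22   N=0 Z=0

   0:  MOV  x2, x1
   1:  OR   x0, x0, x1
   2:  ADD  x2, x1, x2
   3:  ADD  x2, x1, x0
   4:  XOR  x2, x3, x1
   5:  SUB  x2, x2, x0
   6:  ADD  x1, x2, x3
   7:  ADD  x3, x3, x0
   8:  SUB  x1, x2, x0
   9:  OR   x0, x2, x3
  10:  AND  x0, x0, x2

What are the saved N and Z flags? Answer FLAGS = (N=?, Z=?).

after  0: x0=0xff x1=0x59 x2=0x59 x3=0x22  N=0 Z=0
after  1: x0=0xff x1=0x59 x2=0x59 x3=0x22  N=1 Z=0
after  2: x0=0xff x1=0x59 x2=0xb2 x3=0x22  N=1 Z=0
after  3: x0=0xff x1=0x59 x2=0x58 x3=0x22  N=0 Z=0
-- IRQ taken; context saved, return-PC = 4 --

FLAGS = (N=0, Z=0)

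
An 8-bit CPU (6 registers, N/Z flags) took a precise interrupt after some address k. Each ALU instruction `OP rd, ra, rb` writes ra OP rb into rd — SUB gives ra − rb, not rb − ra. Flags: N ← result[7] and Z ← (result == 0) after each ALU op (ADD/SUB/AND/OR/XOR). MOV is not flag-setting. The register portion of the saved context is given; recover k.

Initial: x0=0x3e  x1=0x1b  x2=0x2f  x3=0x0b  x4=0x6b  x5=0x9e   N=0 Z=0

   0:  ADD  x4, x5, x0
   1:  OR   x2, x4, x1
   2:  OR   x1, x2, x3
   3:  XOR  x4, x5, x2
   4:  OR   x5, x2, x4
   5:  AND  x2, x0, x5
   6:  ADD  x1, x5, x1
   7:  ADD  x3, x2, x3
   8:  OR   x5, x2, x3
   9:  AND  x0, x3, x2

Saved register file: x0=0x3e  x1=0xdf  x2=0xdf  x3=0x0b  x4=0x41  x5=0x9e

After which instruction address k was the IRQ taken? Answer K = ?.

after  0: x0=0x3e x1=0x1b x2=0x2f x3=0x0b x4=0xdc x5=0x9e  N=1 Z=0
after  1: x0=0x3e x1=0x1b x2=0xdf x3=0x0b x4=0xdc x5=0x9e  N=1 Z=0
after  2: x0=0x3e x1=0xdf x2=0xdf x3=0x0b x4=0xdc x5=0x9e  N=1 Z=0
after  3: x0=0x3e x1=0xdf x2=0xdf x3=0x0b x4=0x41 x5=0x9e  N=0 Z=0
-- IRQ taken; context saved, return-PC = 4 --

K = 3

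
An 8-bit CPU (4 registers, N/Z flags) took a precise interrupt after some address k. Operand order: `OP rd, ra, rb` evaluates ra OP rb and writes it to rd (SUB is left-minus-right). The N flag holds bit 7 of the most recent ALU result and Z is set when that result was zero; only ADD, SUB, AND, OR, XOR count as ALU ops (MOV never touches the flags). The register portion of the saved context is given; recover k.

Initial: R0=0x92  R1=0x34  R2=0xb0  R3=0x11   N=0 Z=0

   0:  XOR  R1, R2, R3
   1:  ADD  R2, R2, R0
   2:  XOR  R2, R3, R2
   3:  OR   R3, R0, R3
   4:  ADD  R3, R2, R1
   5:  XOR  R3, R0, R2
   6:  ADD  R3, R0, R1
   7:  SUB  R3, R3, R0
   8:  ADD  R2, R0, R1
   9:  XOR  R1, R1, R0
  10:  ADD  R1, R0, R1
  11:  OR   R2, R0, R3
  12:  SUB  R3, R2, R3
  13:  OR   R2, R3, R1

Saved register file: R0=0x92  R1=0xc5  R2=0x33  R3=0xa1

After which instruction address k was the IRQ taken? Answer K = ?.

after  0: R0=0x92 R1=0xa1 R2=0xb0 R3=0x11  N=1 Z=0
after  1: R0=0x92 R1=0xa1 R2=0x42 R3=0x11  N=0 Z=0
after  2: R0=0x92 R1=0xa1 R2=0x53 R3=0x11  N=0 Z=0
after  3: R0=0x92 R1=0xa1 R2=0x53 R3=0x93  N=1 Z=0
after  4: R0=0x92 R1=0xa1 R2=0x53 R3=0xf4  N=1 Z=0
after  5: R0=0x92 R1=0xa1 R2=0x53 R3=0xc1  N=1 Z=0
after  6: R0=0x92 R1=0xa1 R2=0x53 R3=0x33  N=0 Z=0
after  7: R0=0x92 R1=0xa1 R2=0x53 R3=0xa1  N=1 Z=0
after  8: R0=0x92 R1=0xa1 R2=0x33 R3=0xa1  N=0 Z=0
after  9: R0=0x92 R1=0x33 R2=0x33 R3=0xa1  N=0 Z=0
after 10: R0=0x92 R1=0xc5 R2=0x33 R3=0xa1  N=1 Z=0
-- IRQ taken; context saved, return-PC = 11 --

K = 10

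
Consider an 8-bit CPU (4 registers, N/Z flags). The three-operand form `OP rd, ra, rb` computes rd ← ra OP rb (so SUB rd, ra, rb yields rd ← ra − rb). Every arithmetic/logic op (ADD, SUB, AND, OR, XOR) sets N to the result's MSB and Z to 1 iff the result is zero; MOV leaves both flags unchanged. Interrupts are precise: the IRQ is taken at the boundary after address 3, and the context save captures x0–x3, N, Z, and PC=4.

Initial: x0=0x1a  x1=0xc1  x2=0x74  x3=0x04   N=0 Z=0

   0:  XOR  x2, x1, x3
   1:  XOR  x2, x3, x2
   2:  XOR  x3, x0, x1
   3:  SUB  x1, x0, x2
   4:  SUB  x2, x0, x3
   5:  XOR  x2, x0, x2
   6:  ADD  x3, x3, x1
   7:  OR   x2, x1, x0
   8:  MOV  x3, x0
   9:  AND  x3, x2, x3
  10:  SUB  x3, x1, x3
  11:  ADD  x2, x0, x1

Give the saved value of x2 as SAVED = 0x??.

SAVED = 0xc1

after  0: x0=0x1a x1=0xc1 x2=0xc5 x3=0x04  N=1 Z=0
after  1: x0=0x1a x1=0xc1 x2=0xc1 x3=0x04  N=1 Z=0
after  2: x0=0x1a x1=0xc1 x2=0xc1 x3=0xdb  N=1 Z=0
after  3: x0=0x1a x1=0x59 x2=0xc1 x3=0xdb  N=0 Z=0
-- IRQ taken; context saved, return-PC = 4 --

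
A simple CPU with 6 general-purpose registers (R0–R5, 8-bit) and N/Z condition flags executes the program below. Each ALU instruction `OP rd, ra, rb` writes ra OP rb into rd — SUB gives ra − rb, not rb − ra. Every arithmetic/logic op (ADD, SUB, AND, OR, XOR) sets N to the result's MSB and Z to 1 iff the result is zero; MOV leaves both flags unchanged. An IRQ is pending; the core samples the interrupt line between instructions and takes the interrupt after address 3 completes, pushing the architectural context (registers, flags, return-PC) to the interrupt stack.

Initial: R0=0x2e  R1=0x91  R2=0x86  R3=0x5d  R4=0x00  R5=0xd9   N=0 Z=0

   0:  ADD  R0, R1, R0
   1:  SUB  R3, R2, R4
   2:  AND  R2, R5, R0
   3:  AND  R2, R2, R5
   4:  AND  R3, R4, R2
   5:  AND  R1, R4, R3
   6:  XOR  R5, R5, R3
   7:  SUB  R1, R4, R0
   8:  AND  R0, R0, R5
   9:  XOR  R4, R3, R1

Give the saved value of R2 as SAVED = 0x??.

after  0: R0=0xbf R1=0x91 R2=0x86 R3=0x5d R4=0x00 R5=0xd9  N=1 Z=0
after  1: R0=0xbf R1=0x91 R2=0x86 R3=0x86 R4=0x00 R5=0xd9  N=1 Z=0
after  2: R0=0xbf R1=0x91 R2=0x99 R3=0x86 R4=0x00 R5=0xd9  N=1 Z=0
after  3: R0=0xbf R1=0x91 R2=0x99 R3=0x86 R4=0x00 R5=0xd9  N=1 Z=0
-- IRQ taken; context saved, return-PC = 4 --

SAVED = 0x99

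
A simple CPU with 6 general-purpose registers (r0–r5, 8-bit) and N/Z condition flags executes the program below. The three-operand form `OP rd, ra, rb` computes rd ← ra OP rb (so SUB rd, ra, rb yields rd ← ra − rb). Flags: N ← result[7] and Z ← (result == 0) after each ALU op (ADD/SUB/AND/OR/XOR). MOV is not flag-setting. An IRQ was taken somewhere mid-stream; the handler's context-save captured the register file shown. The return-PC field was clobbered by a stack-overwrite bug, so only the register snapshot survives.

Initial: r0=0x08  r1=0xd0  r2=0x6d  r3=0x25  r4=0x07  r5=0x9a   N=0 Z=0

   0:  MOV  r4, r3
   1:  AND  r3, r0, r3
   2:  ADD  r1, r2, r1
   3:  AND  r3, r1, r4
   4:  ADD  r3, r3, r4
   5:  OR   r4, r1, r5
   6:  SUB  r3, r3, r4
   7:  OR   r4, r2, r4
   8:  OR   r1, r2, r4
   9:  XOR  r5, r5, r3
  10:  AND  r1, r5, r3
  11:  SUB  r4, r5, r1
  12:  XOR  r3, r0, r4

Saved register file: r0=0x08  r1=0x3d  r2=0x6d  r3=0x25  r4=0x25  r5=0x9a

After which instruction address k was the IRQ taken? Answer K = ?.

K = 3

after  0: r0=0x08 r1=0xd0 r2=0x6d r3=0x25 r4=0x25 r5=0x9a  N=0 Z=0
after  1: r0=0x08 r1=0xd0 r2=0x6d r3=0x00 r4=0x25 r5=0x9a  N=0 Z=1
after  2: r0=0x08 r1=0x3d r2=0x6d r3=0x00 r4=0x25 r5=0x9a  N=0 Z=0
after  3: r0=0x08 r1=0x3d r2=0x6d r3=0x25 r4=0x25 r5=0x9a  N=0 Z=0
-- IRQ taken; context saved, return-PC = 4 --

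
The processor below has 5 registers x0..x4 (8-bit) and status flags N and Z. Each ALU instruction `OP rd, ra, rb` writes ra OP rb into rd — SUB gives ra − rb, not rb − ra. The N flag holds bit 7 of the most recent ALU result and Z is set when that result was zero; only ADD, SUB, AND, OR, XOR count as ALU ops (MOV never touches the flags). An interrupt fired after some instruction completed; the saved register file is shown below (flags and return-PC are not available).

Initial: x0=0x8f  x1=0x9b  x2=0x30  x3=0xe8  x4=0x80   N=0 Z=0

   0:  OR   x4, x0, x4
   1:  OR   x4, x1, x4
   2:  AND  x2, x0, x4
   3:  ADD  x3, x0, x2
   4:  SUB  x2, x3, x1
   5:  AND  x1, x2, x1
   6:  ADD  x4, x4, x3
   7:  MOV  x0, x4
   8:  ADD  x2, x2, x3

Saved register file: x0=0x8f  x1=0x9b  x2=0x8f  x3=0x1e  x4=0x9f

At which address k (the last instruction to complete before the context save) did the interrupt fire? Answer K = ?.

K = 3

after  0: x0=0x8f x1=0x9b x2=0x30 x3=0xe8 x4=0x8f  N=1 Z=0
after  1: x0=0x8f x1=0x9b x2=0x30 x3=0xe8 x4=0x9f  N=1 Z=0
after  2: x0=0x8f x1=0x9b x2=0x8f x3=0xe8 x4=0x9f  N=1 Z=0
after  3: x0=0x8f x1=0x9b x2=0x8f x3=0x1e x4=0x9f  N=0 Z=0
-- IRQ taken; context saved, return-PC = 4 --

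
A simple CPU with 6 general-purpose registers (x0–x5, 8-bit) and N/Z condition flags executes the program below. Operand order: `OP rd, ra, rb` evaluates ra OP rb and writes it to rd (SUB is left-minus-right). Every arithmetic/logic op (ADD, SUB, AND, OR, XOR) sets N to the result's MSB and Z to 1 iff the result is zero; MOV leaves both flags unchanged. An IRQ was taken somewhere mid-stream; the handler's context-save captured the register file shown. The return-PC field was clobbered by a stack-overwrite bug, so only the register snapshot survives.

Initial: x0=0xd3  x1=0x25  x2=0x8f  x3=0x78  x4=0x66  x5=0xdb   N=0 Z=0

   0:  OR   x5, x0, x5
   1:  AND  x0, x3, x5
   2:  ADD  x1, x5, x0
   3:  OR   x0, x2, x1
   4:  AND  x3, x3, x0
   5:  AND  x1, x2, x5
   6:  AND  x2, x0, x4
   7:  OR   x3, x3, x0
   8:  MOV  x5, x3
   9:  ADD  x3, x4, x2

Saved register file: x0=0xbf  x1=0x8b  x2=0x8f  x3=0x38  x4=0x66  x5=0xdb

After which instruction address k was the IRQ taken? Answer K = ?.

K = 5

after  0: x0=0xd3 x1=0x25 x2=0x8f x3=0x78 x4=0x66 x5=0xdb  N=1 Z=0
after  1: x0=0x58 x1=0x25 x2=0x8f x3=0x78 x4=0x66 x5=0xdb  N=0 Z=0
after  2: x0=0x58 x1=0x33 x2=0x8f x3=0x78 x4=0x66 x5=0xdb  N=0 Z=0
after  3: x0=0xbf x1=0x33 x2=0x8f x3=0x78 x4=0x66 x5=0xdb  N=1 Z=0
after  4: x0=0xbf x1=0x33 x2=0x8f x3=0x38 x4=0x66 x5=0xdb  N=0 Z=0
after  5: x0=0xbf x1=0x8b x2=0x8f x3=0x38 x4=0x66 x5=0xdb  N=1 Z=0
-- IRQ taken; context saved, return-PC = 6 --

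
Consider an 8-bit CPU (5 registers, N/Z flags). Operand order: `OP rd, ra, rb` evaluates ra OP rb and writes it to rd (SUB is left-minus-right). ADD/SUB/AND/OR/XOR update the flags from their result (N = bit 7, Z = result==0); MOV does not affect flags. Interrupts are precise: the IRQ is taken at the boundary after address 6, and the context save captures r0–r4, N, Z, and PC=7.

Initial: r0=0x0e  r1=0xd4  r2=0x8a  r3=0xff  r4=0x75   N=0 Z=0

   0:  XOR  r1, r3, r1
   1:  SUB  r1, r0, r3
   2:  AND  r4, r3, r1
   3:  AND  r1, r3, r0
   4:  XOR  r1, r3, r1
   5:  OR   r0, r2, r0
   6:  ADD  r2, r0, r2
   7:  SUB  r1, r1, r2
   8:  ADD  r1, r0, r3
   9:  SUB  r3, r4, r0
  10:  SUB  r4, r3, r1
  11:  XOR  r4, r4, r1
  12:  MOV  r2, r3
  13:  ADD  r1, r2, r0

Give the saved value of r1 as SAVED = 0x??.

after  0: r0=0x0e r1=0x2b r2=0x8a r3=0xff r4=0x75  N=0 Z=0
after  1: r0=0x0e r1=0x0f r2=0x8a r3=0xff r4=0x75  N=0 Z=0
after  2: r0=0x0e r1=0x0f r2=0x8a r3=0xff r4=0x0f  N=0 Z=0
after  3: r0=0x0e r1=0x0e r2=0x8a r3=0xff r4=0x0f  N=0 Z=0
after  4: r0=0x0e r1=0xf1 r2=0x8a r3=0xff r4=0x0f  N=1 Z=0
after  5: r0=0x8e r1=0xf1 r2=0x8a r3=0xff r4=0x0f  N=1 Z=0
after  6: r0=0x8e r1=0xf1 r2=0x18 r3=0xff r4=0x0f  N=0 Z=0
-- IRQ taken; context saved, return-PC = 7 --

SAVED = 0xf1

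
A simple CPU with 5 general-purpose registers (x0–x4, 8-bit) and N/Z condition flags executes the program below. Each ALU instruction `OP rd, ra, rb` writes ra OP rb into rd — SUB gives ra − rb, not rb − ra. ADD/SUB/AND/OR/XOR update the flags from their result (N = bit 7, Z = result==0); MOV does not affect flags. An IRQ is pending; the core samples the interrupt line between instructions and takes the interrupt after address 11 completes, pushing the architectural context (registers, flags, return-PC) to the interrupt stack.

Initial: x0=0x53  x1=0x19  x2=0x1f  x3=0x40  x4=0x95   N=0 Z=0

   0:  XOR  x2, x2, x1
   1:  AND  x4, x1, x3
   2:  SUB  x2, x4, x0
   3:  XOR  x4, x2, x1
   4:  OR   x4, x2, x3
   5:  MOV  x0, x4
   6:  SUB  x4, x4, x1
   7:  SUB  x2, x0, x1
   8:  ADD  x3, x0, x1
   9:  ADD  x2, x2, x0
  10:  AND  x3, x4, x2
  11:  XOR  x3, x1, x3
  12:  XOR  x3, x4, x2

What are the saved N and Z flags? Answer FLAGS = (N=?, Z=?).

FLAGS = (N=1, Z=0)

after  0: x0=0x53 x1=0x19 x2=0x06 x3=0x40 x4=0x95  N=0 Z=0
after  1: x0=0x53 x1=0x19 x2=0x06 x3=0x40 x4=0x00  N=0 Z=1
after  2: x0=0x53 x1=0x19 x2=0xad x3=0x40 x4=0x00  N=1 Z=0
after  3: x0=0x53 x1=0x19 x2=0xad x3=0x40 x4=0xb4  N=1 Z=0
after  4: x0=0x53 x1=0x19 x2=0xad x3=0x40 x4=0xed  N=1 Z=0
after  5: x0=0xed x1=0x19 x2=0xad x3=0x40 x4=0xed  N=1 Z=0
after  6: x0=0xed x1=0x19 x2=0xad x3=0x40 x4=0xd4  N=1 Z=0
after  7: x0=0xed x1=0x19 x2=0xd4 x3=0x40 x4=0xd4  N=1 Z=0
after  8: x0=0xed x1=0x19 x2=0xd4 x3=0x06 x4=0xd4  N=0 Z=0
after  9: x0=0xed x1=0x19 x2=0xc1 x3=0x06 x4=0xd4  N=1 Z=0
after 10: x0=0xed x1=0x19 x2=0xc1 x3=0xc0 x4=0xd4  N=1 Z=0
after 11: x0=0xed x1=0x19 x2=0xc1 x3=0xd9 x4=0xd4  N=1 Z=0
-- IRQ taken; context saved, return-PC = 12 --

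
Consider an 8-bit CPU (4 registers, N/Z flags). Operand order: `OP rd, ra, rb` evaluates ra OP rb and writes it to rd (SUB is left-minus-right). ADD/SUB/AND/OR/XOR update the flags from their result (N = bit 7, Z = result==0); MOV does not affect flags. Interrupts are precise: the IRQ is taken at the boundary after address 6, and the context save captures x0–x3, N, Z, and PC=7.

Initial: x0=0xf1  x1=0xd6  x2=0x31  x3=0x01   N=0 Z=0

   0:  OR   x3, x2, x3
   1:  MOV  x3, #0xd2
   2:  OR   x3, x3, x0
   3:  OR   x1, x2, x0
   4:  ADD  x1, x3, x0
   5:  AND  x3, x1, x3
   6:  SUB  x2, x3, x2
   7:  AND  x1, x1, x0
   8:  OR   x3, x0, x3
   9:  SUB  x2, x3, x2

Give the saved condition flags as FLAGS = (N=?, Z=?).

FLAGS = (N=1, Z=0)

after  0: x0=0xf1 x1=0xd6 x2=0x31 x3=0x31  N=0 Z=0
after  1: x0=0xf1 x1=0xd6 x2=0x31 x3=0xd2  N=0 Z=0
after  2: x0=0xf1 x1=0xd6 x2=0x31 x3=0xf3  N=1 Z=0
after  3: x0=0xf1 x1=0xf1 x2=0x31 x3=0xf3  N=1 Z=0
after  4: x0=0xf1 x1=0xe4 x2=0x31 x3=0xf3  N=1 Z=0
after  5: x0=0xf1 x1=0xe4 x2=0x31 x3=0xe0  N=1 Z=0
after  6: x0=0xf1 x1=0xe4 x2=0xaf x3=0xe0  N=1 Z=0
-- IRQ taken; context saved, return-PC = 7 --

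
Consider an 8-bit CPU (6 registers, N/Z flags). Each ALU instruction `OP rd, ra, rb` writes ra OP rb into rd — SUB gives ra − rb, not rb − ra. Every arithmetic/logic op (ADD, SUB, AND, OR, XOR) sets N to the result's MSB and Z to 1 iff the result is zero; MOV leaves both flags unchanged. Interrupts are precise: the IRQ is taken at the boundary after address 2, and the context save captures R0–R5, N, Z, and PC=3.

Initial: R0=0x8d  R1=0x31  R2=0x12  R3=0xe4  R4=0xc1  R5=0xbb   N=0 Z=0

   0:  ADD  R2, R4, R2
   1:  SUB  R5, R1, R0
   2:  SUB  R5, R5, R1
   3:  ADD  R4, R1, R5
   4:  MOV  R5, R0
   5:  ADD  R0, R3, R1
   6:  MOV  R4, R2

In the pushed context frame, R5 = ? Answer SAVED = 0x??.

SAVED = 0x73

after  0: R0=0x8d R1=0x31 R2=0xd3 R3=0xe4 R4=0xc1 R5=0xbb  N=1 Z=0
after  1: R0=0x8d R1=0x31 R2=0xd3 R3=0xe4 R4=0xc1 R5=0xa4  N=1 Z=0
after  2: R0=0x8d R1=0x31 R2=0xd3 R3=0xe4 R4=0xc1 R5=0x73  N=0 Z=0
-- IRQ taken; context saved, return-PC = 3 --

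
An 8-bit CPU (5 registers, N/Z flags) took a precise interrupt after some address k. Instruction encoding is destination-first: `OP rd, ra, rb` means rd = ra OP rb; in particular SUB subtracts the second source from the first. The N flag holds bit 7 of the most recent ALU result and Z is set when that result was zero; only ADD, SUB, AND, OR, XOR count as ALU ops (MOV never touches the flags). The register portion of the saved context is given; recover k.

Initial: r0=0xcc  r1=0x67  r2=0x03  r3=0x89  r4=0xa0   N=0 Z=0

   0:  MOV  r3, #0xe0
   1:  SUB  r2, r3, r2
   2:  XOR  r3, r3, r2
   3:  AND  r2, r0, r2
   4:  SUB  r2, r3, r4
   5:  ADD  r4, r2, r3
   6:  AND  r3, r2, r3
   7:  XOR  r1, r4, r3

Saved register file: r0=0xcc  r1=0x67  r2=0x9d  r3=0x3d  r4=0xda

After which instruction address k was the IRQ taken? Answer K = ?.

after  0: r0=0xcc r1=0x67 r2=0x03 r3=0xe0 r4=0xa0  N=0 Z=0
after  1: r0=0xcc r1=0x67 r2=0xdd r3=0xe0 r4=0xa0  N=1 Z=0
after  2: r0=0xcc r1=0x67 r2=0xdd r3=0x3d r4=0xa0  N=0 Z=0
after  3: r0=0xcc r1=0x67 r2=0xcc r3=0x3d r4=0xa0  N=1 Z=0
after  4: r0=0xcc r1=0x67 r2=0x9d r3=0x3d r4=0xa0  N=1 Z=0
after  5: r0=0xcc r1=0x67 r2=0x9d r3=0x3d r4=0xda  N=1 Z=0
-- IRQ taken; context saved, return-PC = 6 --

K = 5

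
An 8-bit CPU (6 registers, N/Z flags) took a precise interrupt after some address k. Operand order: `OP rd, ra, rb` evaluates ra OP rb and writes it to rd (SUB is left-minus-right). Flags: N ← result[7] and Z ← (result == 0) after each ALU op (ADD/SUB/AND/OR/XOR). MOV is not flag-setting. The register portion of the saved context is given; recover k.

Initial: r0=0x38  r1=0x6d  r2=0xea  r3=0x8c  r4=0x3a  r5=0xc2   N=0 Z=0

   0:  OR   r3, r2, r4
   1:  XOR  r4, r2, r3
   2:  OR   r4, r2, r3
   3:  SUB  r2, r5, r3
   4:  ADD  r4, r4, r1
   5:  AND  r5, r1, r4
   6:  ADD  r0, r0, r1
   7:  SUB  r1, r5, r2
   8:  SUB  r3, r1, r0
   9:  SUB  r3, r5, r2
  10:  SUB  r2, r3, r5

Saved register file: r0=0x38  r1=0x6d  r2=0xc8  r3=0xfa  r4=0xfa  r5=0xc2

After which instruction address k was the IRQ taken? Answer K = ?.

K = 3

after  0: r0=0x38 r1=0x6d r2=0xea r3=0xfa r4=0x3a r5=0xc2  N=1 Z=0
after  1: r0=0x38 r1=0x6d r2=0xea r3=0xfa r4=0x10 r5=0xc2  N=0 Z=0
after  2: r0=0x38 r1=0x6d r2=0xea r3=0xfa r4=0xfa r5=0xc2  N=1 Z=0
after  3: r0=0x38 r1=0x6d r2=0xc8 r3=0xfa r4=0xfa r5=0xc2  N=1 Z=0
-- IRQ taken; context saved, return-PC = 4 --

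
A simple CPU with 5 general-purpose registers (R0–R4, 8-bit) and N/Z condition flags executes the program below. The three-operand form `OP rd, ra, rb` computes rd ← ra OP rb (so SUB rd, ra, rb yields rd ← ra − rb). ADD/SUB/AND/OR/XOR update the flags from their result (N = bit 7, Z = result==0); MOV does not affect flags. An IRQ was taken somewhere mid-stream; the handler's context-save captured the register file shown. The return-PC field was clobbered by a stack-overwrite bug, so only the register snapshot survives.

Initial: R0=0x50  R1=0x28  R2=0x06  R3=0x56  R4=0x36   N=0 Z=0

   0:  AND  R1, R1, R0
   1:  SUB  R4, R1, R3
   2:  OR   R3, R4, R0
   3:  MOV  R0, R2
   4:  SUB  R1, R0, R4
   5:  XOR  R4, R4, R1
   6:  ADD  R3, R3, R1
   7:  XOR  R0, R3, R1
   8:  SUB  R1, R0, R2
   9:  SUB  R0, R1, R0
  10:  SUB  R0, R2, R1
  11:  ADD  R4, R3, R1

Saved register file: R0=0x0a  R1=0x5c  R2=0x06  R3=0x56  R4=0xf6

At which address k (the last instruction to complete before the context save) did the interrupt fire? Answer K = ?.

K = 7

after  0: R0=0x50 R1=0x00 R2=0x06 R3=0x56 R4=0x36  N=0 Z=1
after  1: R0=0x50 R1=0x00 R2=0x06 R3=0x56 R4=0xaa  N=1 Z=0
after  2: R0=0x50 R1=0x00 R2=0x06 R3=0xfa R4=0xaa  N=1 Z=0
after  3: R0=0x06 R1=0x00 R2=0x06 R3=0xfa R4=0xaa  N=1 Z=0
after  4: R0=0x06 R1=0x5c R2=0x06 R3=0xfa R4=0xaa  N=0 Z=0
after  5: R0=0x06 R1=0x5c R2=0x06 R3=0xfa R4=0xf6  N=1 Z=0
after  6: R0=0x06 R1=0x5c R2=0x06 R3=0x56 R4=0xf6  N=0 Z=0
after  7: R0=0x0a R1=0x5c R2=0x06 R3=0x56 R4=0xf6  N=0 Z=0
-- IRQ taken; context saved, return-PC = 8 --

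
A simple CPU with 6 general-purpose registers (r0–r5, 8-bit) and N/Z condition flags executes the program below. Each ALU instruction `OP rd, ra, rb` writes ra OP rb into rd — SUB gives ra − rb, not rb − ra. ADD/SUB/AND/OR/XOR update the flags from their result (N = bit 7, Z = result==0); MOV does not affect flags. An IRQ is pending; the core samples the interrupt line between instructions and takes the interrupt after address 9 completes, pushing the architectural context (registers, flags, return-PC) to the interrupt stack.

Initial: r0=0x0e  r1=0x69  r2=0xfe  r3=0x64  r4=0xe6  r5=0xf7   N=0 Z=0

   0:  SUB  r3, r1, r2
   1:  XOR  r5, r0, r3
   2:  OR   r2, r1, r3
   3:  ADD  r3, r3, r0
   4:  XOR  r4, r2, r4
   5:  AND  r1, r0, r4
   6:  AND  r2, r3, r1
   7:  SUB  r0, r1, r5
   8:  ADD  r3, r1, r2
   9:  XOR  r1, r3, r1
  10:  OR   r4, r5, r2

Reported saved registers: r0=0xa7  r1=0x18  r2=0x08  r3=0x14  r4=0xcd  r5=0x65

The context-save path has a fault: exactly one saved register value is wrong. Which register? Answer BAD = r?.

after  0: r0=0x0e r1=0x69 r2=0xfe r3=0x6b r4=0xe6 r5=0xf7  N=0 Z=0
after  1: r0=0x0e r1=0x69 r2=0xfe r3=0x6b r4=0xe6 r5=0x65  N=0 Z=0
after  2: r0=0x0e r1=0x69 r2=0x6b r3=0x6b r4=0xe6 r5=0x65  N=0 Z=0
after  3: r0=0x0e r1=0x69 r2=0x6b r3=0x79 r4=0xe6 r5=0x65  N=0 Z=0
after  4: r0=0x0e r1=0x69 r2=0x6b r3=0x79 r4=0x8d r5=0x65  N=1 Z=0
after  5: r0=0x0e r1=0x0c r2=0x6b r3=0x79 r4=0x8d r5=0x65  N=0 Z=0
after  6: r0=0x0e r1=0x0c r2=0x08 r3=0x79 r4=0x8d r5=0x65  N=0 Z=0
after  7: r0=0xa7 r1=0x0c r2=0x08 r3=0x79 r4=0x8d r5=0x65  N=1 Z=0
after  8: r0=0xa7 r1=0x0c r2=0x08 r3=0x14 r4=0x8d r5=0x65  N=0 Z=0
after  9: r0=0xa7 r1=0x18 r2=0x08 r3=0x14 r4=0x8d r5=0x65  N=0 Z=0
-- IRQ taken; context saved, return-PC = 10 --
mismatch: r4: reported 0xcd vs actual 0x8d

BAD = r4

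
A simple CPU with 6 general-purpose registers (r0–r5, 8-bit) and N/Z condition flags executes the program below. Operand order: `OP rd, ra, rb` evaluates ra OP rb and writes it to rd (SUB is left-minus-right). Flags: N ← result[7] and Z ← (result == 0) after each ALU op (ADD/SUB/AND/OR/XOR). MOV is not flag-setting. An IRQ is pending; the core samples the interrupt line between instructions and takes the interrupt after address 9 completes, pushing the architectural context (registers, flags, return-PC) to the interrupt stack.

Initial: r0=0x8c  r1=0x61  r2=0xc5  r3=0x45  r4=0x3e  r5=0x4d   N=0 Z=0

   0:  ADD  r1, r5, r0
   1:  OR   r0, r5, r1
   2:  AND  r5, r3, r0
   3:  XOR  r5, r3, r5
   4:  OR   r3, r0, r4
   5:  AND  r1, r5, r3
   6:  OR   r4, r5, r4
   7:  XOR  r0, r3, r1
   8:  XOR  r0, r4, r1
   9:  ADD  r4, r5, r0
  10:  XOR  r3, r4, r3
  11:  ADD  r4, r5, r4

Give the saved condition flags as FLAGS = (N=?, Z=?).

FLAGS = (N=0, Z=0)

after  0: r0=0x8c r1=0xd9 r2=0xc5 r3=0x45 r4=0x3e r5=0x4d  N=1 Z=0
after  1: r0=0xdd r1=0xd9 r2=0xc5 r3=0x45 r4=0x3e r5=0x4d  N=1 Z=0
after  2: r0=0xdd r1=0xd9 r2=0xc5 r3=0x45 r4=0x3e r5=0x45  N=0 Z=0
after  3: r0=0xdd r1=0xd9 r2=0xc5 r3=0x45 r4=0x3e r5=0x00  N=0 Z=1
after  4: r0=0xdd r1=0xd9 r2=0xc5 r3=0xff r4=0x3e r5=0x00  N=1 Z=0
after  5: r0=0xdd r1=0x00 r2=0xc5 r3=0xff r4=0x3e r5=0x00  N=0 Z=1
after  6: r0=0xdd r1=0x00 r2=0xc5 r3=0xff r4=0x3e r5=0x00  N=0 Z=0
after  7: r0=0xff r1=0x00 r2=0xc5 r3=0xff r4=0x3e r5=0x00  N=1 Z=0
after  8: r0=0x3e r1=0x00 r2=0xc5 r3=0xff r4=0x3e r5=0x00  N=0 Z=0
after  9: r0=0x3e r1=0x00 r2=0xc5 r3=0xff r4=0x3e r5=0x00  N=0 Z=0
-- IRQ taken; context saved, return-PC = 10 --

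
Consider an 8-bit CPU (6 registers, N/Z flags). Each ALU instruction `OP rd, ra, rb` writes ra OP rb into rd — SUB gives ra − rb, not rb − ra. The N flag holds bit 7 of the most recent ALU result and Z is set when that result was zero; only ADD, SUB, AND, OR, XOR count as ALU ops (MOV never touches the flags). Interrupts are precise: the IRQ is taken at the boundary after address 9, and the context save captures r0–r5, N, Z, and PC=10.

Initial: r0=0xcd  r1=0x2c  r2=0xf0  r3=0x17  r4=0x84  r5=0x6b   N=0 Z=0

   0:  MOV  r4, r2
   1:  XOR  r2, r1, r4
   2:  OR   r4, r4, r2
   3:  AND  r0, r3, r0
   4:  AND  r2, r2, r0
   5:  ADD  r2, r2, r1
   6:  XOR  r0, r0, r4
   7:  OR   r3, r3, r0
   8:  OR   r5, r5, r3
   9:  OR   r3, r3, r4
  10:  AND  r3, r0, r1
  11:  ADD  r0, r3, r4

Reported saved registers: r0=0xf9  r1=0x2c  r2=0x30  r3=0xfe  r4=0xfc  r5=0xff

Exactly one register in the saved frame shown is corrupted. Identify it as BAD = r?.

BAD = r3

after  0: r0=0xcd r1=0x2c r2=0xf0 r3=0x17 r4=0xf0 r5=0x6b  N=0 Z=0
after  1: r0=0xcd r1=0x2c r2=0xdc r3=0x17 r4=0xf0 r5=0x6b  N=1 Z=0
after  2: r0=0xcd r1=0x2c r2=0xdc r3=0x17 r4=0xfc r5=0x6b  N=1 Z=0
after  3: r0=0x05 r1=0x2c r2=0xdc r3=0x17 r4=0xfc r5=0x6b  N=0 Z=0
after  4: r0=0x05 r1=0x2c r2=0x04 r3=0x17 r4=0xfc r5=0x6b  N=0 Z=0
after  5: r0=0x05 r1=0x2c r2=0x30 r3=0x17 r4=0xfc r5=0x6b  N=0 Z=0
after  6: r0=0xf9 r1=0x2c r2=0x30 r3=0x17 r4=0xfc r5=0x6b  N=1 Z=0
after  7: r0=0xf9 r1=0x2c r2=0x30 r3=0xff r4=0xfc r5=0x6b  N=1 Z=0
after  8: r0=0xf9 r1=0x2c r2=0x30 r3=0xff r4=0xfc r5=0xff  N=1 Z=0
after  9: r0=0xf9 r1=0x2c r2=0x30 r3=0xff r4=0xfc r5=0xff  N=1 Z=0
-- IRQ taken; context saved, return-PC = 10 --
mismatch: r3: reported 0xfe vs actual 0xff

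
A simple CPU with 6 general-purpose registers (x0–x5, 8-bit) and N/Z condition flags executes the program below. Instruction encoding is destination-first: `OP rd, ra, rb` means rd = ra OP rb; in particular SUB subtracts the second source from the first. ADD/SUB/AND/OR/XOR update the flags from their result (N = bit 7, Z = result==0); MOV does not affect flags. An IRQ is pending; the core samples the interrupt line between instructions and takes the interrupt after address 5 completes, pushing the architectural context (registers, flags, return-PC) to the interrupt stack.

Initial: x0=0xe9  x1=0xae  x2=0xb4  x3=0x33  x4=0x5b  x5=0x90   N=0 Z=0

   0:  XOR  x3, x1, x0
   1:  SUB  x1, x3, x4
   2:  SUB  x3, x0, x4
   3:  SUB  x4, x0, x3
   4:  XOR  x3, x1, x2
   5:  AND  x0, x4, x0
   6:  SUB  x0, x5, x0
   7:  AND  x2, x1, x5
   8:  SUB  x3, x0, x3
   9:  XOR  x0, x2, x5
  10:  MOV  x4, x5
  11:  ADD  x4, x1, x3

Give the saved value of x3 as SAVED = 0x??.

SAVED = 0x58

after  0: x0=0xe9 x1=0xae x2=0xb4 x3=0x47 x4=0x5b x5=0x90  N=0 Z=0
after  1: x0=0xe9 x1=0xec x2=0xb4 x3=0x47 x4=0x5b x5=0x90  N=1 Z=0
after  2: x0=0xe9 x1=0xec x2=0xb4 x3=0x8e x4=0x5b x5=0x90  N=1 Z=0
after  3: x0=0xe9 x1=0xec x2=0xb4 x3=0x8e x4=0x5b x5=0x90  N=0 Z=0
after  4: x0=0xe9 x1=0xec x2=0xb4 x3=0x58 x4=0x5b x5=0x90  N=0 Z=0
after  5: x0=0x49 x1=0xec x2=0xb4 x3=0x58 x4=0x5b x5=0x90  N=0 Z=0
-- IRQ taken; context saved, return-PC = 6 --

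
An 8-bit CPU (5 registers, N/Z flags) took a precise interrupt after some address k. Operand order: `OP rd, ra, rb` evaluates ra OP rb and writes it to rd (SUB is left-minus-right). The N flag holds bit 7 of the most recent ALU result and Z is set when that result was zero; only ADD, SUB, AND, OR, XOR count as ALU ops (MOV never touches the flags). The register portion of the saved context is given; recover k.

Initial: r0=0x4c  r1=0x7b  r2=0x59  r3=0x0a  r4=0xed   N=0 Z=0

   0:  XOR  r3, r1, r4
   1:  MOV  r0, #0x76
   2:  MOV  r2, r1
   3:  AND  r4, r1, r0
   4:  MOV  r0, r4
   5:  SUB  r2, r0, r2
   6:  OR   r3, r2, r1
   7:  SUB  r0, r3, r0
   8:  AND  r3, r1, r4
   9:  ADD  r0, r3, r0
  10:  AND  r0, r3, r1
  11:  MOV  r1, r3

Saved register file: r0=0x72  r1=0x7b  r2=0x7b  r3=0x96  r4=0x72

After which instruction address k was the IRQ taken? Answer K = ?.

K = 4

after  0: r0=0x4c r1=0x7b r2=0x59 r3=0x96 r4=0xed  N=1 Z=0
after  1: r0=0x76 r1=0x7b r2=0x59 r3=0x96 r4=0xed  N=1 Z=0
after  2: r0=0x76 r1=0x7b r2=0x7b r3=0x96 r4=0xed  N=1 Z=0
after  3: r0=0x76 r1=0x7b r2=0x7b r3=0x96 r4=0x72  N=0 Z=0
after  4: r0=0x72 r1=0x7b r2=0x7b r3=0x96 r4=0x72  N=0 Z=0
-- IRQ taken; context saved, return-PC = 5 --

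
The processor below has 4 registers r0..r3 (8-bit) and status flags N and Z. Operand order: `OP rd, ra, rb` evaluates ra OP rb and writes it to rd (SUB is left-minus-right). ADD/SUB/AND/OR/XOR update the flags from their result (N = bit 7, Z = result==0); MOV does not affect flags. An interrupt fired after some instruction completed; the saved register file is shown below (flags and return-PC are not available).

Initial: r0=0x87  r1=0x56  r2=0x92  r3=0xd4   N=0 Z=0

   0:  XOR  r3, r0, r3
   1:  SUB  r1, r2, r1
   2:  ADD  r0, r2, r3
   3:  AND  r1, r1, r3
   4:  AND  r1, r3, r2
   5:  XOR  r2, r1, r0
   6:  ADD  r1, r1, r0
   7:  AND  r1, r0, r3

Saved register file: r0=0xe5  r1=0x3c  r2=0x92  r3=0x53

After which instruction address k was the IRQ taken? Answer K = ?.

after  0: r0=0x87 r1=0x56 r2=0x92 r3=0x53  N=0 Z=0
after  1: r0=0x87 r1=0x3c r2=0x92 r3=0x53  N=0 Z=0
after  2: r0=0xe5 r1=0x3c r2=0x92 r3=0x53  N=1 Z=0
-- IRQ taken; context saved, return-PC = 3 --

K = 2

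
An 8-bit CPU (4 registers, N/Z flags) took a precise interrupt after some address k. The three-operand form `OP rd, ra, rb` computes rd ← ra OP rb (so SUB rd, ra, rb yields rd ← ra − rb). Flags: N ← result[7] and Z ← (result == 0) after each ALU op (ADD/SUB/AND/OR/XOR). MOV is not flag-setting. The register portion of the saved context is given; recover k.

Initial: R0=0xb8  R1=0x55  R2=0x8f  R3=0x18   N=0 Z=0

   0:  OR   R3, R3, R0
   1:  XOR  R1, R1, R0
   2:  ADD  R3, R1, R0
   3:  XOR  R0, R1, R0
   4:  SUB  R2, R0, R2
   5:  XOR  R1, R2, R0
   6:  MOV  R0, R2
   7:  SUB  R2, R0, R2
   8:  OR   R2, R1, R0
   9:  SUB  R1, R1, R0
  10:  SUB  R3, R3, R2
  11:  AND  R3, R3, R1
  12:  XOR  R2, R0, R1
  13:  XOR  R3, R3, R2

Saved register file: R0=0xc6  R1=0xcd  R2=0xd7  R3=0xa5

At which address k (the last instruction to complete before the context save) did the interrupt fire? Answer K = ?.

after  0: R0=0xb8 R1=0x55 R2=0x8f R3=0xb8  N=1 Z=0
after  1: R0=0xb8 R1=0xed R2=0x8f R3=0xb8  N=1 Z=0
after  2: R0=0xb8 R1=0xed R2=0x8f R3=0xa5  N=1 Z=0
after  3: R0=0x55 R1=0xed R2=0x8f R3=0xa5  N=0 Z=0
after  4: R0=0x55 R1=0xed R2=0xc6 R3=0xa5  N=1 Z=0
after  5: R0=0x55 R1=0x93 R2=0xc6 R3=0xa5  N=1 Z=0
after  6: R0=0xc6 R1=0x93 R2=0xc6 R3=0xa5  N=1 Z=0
after  7: R0=0xc6 R1=0x93 R2=0x00 R3=0xa5  N=0 Z=1
after  8: R0=0xc6 R1=0x93 R2=0xd7 R3=0xa5  N=1 Z=0
after  9: R0=0xc6 R1=0xcd R2=0xd7 R3=0xa5  N=1 Z=0
-- IRQ taken; context saved, return-PC = 10 --

K = 9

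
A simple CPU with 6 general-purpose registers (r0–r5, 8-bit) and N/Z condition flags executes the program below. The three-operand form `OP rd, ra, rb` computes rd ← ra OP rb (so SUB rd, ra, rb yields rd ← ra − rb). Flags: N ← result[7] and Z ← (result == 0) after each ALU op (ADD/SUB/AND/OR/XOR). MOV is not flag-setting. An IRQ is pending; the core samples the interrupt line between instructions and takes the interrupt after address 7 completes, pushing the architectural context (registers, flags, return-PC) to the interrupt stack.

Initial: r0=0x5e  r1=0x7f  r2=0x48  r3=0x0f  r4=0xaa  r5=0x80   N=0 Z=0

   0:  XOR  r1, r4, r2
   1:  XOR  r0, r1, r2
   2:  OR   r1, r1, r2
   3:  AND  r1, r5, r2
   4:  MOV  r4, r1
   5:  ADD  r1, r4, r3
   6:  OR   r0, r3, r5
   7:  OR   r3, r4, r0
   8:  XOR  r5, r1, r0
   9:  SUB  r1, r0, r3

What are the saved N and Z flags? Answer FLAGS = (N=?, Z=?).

FLAGS = (N=1, Z=0)

after  0: r0=0x5e r1=0xe2 r2=0x48 r3=0x0f r4=0xaa r5=0x80  N=1 Z=0
after  1: r0=0xaa r1=0xe2 r2=0x48 r3=0x0f r4=0xaa r5=0x80  N=1 Z=0
after  2: r0=0xaa r1=0xea r2=0x48 r3=0x0f r4=0xaa r5=0x80  N=1 Z=0
after  3: r0=0xaa r1=0x00 r2=0x48 r3=0x0f r4=0xaa r5=0x80  N=0 Z=1
after  4: r0=0xaa r1=0x00 r2=0x48 r3=0x0f r4=0x00 r5=0x80  N=0 Z=1
after  5: r0=0xaa r1=0x0f r2=0x48 r3=0x0f r4=0x00 r5=0x80  N=0 Z=0
after  6: r0=0x8f r1=0x0f r2=0x48 r3=0x0f r4=0x00 r5=0x80  N=1 Z=0
after  7: r0=0x8f r1=0x0f r2=0x48 r3=0x8f r4=0x00 r5=0x80  N=1 Z=0
-- IRQ taken; context saved, return-PC = 8 --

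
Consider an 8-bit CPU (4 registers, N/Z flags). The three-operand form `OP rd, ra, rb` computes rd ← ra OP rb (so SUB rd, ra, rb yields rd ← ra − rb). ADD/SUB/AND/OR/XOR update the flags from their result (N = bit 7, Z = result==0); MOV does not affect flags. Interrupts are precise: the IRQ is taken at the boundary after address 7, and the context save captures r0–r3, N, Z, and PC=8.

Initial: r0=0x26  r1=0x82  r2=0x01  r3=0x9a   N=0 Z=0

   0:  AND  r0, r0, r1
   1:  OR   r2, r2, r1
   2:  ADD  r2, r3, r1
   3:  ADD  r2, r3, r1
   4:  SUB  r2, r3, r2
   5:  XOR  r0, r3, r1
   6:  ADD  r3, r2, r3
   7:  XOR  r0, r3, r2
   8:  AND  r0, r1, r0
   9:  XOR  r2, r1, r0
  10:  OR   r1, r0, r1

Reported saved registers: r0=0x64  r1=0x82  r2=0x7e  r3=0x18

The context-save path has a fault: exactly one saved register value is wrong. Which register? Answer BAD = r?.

BAD = r0

after  0: r0=0x02 r1=0x82 r2=0x01 r3=0x9a  N=0 Z=0
after  1: r0=0x02 r1=0x82 r2=0x83 r3=0x9a  N=1 Z=0
after  2: r0=0x02 r1=0x82 r2=0x1c r3=0x9a  N=0 Z=0
after  3: r0=0x02 r1=0x82 r2=0x1c r3=0x9a  N=0 Z=0
after  4: r0=0x02 r1=0x82 r2=0x7e r3=0x9a  N=0 Z=0
after  5: r0=0x18 r1=0x82 r2=0x7e r3=0x9a  N=0 Z=0
after  6: r0=0x18 r1=0x82 r2=0x7e r3=0x18  N=0 Z=0
after  7: r0=0x66 r1=0x82 r2=0x7e r3=0x18  N=0 Z=0
-- IRQ taken; context saved, return-PC = 8 --
mismatch: r0: reported 0x64 vs actual 0x66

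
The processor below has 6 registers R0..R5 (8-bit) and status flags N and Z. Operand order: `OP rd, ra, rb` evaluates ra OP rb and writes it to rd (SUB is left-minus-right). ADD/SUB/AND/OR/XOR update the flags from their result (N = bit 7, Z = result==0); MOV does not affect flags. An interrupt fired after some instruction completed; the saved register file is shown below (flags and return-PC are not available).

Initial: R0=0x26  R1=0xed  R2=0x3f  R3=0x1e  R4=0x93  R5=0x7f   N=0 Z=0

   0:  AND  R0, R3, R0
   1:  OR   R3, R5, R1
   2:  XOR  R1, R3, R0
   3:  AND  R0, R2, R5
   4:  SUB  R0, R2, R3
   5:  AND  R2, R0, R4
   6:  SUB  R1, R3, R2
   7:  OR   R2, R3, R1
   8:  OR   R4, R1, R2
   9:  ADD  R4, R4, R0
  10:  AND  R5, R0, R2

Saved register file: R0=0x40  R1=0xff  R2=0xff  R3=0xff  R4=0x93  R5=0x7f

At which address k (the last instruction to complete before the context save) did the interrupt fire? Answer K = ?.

after  0: R0=0x06 R1=0xed R2=0x3f R3=0x1e R4=0x93 R5=0x7f  N=0 Z=0
after  1: R0=0x06 R1=0xed R2=0x3f R3=0xff R4=0x93 R5=0x7f  N=1 Z=0
after  2: R0=0x06 R1=0xf9 R2=0x3f R3=0xff R4=0x93 R5=0x7f  N=1 Z=0
after  3: R0=0x3f R1=0xf9 R2=0x3f R3=0xff R4=0x93 R5=0x7f  N=0 Z=0
after  4: R0=0x40 R1=0xf9 R2=0x3f R3=0xff R4=0x93 R5=0x7f  N=0 Z=0
after  5: R0=0x40 R1=0xf9 R2=0x00 R3=0xff R4=0x93 R5=0x7f  N=0 Z=1
after  6: R0=0x40 R1=0xff R2=0x00 R3=0xff R4=0x93 R5=0x7f  N=1 Z=0
after  7: R0=0x40 R1=0xff R2=0xff R3=0xff R4=0x93 R5=0x7f  N=1 Z=0
-- IRQ taken; context saved, return-PC = 8 --

K = 7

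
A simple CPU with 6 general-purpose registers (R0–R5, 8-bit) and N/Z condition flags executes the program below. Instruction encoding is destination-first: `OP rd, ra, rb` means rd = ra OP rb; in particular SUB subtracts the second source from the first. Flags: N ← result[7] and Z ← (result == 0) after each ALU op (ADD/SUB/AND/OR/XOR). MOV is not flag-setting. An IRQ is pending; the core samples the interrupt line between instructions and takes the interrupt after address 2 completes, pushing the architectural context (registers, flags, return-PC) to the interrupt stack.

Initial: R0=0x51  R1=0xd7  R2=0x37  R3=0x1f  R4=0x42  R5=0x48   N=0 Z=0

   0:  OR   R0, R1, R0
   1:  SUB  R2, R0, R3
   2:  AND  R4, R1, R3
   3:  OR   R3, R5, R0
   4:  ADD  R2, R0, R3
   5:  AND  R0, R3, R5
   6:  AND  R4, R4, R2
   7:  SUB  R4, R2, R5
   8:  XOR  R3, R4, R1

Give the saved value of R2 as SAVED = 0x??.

after  0: R0=0xd7 R1=0xd7 R2=0x37 R3=0x1f R4=0x42 R5=0x48  N=1 Z=0
after  1: R0=0xd7 R1=0xd7 R2=0xb8 R3=0x1f R4=0x42 R5=0x48  N=1 Z=0
after  2: R0=0xd7 R1=0xd7 R2=0xb8 R3=0x1f R4=0x17 R5=0x48  N=0 Z=0
-- IRQ taken; context saved, return-PC = 3 --

SAVED = 0xb8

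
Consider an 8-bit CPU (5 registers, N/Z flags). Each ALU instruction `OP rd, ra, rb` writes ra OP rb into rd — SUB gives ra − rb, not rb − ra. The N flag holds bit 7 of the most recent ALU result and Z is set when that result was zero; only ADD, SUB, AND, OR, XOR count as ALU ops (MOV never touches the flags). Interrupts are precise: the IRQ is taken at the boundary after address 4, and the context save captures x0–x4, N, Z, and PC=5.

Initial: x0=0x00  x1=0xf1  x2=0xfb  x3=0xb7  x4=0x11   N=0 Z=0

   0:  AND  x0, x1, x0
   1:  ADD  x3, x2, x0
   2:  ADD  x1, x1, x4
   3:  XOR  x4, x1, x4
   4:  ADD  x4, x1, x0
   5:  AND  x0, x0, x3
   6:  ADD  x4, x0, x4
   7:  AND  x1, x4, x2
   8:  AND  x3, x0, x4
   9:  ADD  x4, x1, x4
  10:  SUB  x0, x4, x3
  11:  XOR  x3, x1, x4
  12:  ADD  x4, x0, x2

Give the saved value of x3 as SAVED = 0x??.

after  0: x0=0x00 x1=0xf1 x2=0xfb x3=0xb7 x4=0x11  N=0 Z=1
after  1: x0=0x00 x1=0xf1 x2=0xfb x3=0xfb x4=0x11  N=1 Z=0
after  2: x0=0x00 x1=0x02 x2=0xfb x3=0xfb x4=0x11  N=0 Z=0
after  3: x0=0x00 x1=0x02 x2=0xfb x3=0xfb x4=0x13  N=0 Z=0
after  4: x0=0x00 x1=0x02 x2=0xfb x3=0xfb x4=0x02  N=0 Z=0
-- IRQ taken; context saved, return-PC = 5 --

SAVED = 0xfb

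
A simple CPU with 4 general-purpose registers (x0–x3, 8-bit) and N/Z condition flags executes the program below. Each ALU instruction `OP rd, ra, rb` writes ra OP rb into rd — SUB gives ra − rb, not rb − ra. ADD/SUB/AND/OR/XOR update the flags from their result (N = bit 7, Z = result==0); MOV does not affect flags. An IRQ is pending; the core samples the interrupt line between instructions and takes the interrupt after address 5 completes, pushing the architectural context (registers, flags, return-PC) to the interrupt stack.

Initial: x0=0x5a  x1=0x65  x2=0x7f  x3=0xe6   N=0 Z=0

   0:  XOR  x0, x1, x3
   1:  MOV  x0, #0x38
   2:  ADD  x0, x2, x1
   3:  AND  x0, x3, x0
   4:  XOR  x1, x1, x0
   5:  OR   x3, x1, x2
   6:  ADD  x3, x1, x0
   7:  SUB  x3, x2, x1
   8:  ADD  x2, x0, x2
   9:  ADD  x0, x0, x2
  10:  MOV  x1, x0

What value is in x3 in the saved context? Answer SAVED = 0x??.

SAVED = 0xff

after  0: x0=0x83 x1=0x65 x2=0x7f x3=0xe6  N=1 Z=0
after  1: x0=0x38 x1=0x65 x2=0x7f x3=0xe6  N=1 Z=0
after  2: x0=0xe4 x1=0x65 x2=0x7f x3=0xe6  N=1 Z=0
after  3: x0=0xe4 x1=0x65 x2=0x7f x3=0xe6  N=1 Z=0
after  4: x0=0xe4 x1=0x81 x2=0x7f x3=0xe6  N=1 Z=0
after  5: x0=0xe4 x1=0x81 x2=0x7f x3=0xff  N=1 Z=0
-- IRQ taken; context saved, return-PC = 6 --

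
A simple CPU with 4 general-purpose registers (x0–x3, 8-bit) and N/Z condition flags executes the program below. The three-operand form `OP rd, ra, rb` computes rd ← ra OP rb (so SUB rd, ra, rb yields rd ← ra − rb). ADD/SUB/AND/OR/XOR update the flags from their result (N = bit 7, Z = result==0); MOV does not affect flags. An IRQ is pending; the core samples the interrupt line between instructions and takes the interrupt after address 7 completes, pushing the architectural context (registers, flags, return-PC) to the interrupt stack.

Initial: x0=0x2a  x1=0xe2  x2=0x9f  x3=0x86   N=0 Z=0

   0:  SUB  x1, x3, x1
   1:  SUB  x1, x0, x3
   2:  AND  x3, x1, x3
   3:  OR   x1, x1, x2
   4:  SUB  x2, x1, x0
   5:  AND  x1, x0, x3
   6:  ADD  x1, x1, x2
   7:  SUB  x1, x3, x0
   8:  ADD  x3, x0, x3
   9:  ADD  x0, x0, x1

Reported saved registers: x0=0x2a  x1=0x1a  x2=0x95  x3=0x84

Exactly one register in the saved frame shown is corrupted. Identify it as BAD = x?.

after  0: x0=0x2a x1=0xa4 x2=0x9f x3=0x86  N=1 Z=0
after  1: x0=0x2a x1=0xa4 x2=0x9f x3=0x86  N=1 Z=0
after  2: x0=0x2a x1=0xa4 x2=0x9f x3=0x84  N=1 Z=0
after  3: x0=0x2a x1=0xbf x2=0x9f x3=0x84  N=1 Z=0
after  4: x0=0x2a x1=0xbf x2=0x95 x3=0x84  N=1 Z=0
after  5: x0=0x2a x1=0x00 x2=0x95 x3=0x84  N=0 Z=1
after  6: x0=0x2a x1=0x95 x2=0x95 x3=0x84  N=1 Z=0
after  7: x0=0x2a x1=0x5a x2=0x95 x3=0x84  N=0 Z=0
-- IRQ taken; context saved, return-PC = 8 --
mismatch: x1: reported 0x1a vs actual 0x5a

BAD = x1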